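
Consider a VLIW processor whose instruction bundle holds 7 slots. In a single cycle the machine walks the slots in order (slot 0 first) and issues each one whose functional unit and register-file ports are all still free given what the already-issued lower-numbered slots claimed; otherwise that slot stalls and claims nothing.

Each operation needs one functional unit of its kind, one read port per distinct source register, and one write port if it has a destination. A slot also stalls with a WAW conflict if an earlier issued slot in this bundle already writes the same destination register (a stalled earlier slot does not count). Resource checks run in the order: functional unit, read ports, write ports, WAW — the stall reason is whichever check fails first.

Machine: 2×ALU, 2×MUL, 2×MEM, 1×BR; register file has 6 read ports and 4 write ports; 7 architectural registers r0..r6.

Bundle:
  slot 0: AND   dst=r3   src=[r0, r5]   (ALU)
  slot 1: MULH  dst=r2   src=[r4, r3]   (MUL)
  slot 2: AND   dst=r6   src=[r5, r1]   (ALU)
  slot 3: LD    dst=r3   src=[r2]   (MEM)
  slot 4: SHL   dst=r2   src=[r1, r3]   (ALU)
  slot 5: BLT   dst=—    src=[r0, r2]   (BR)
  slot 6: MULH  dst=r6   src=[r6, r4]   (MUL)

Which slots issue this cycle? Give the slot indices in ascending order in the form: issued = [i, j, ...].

#0 ALU src=r0,r5 dispatched  <A:1 Mu:2 Ld:2 B:1 rd:4 wr:3>
#1 MUL src=r4,r3 dispatched  <A:1 Mu:1 Ld:2 B:1 rd:2 wr:2>
#2 ALU src=r5,r1 dispatched  <A:0 Mu:1 Ld:2 B:1 rd:0 wr:1>
#3 MEM src=r2 held:RD_PORT  <A:0 Mu:1 Ld:2 B:1 rd:0 wr:1>
#4 ALU src=r1,r3 held:FU  <A:0 Mu:1 Ld:2 B:1 rd:0 wr:1>
#5 BR src=r0,r2 held:RD_PORT  <A:0 Mu:1 Ld:2 B:1 rd:0 wr:1>
#6 MUL src=r6,r4 held:RD_PORT  <A:0 Mu:1 Ld:2 B:1 rd:0 wr:1>

issued = [0, 1, 2]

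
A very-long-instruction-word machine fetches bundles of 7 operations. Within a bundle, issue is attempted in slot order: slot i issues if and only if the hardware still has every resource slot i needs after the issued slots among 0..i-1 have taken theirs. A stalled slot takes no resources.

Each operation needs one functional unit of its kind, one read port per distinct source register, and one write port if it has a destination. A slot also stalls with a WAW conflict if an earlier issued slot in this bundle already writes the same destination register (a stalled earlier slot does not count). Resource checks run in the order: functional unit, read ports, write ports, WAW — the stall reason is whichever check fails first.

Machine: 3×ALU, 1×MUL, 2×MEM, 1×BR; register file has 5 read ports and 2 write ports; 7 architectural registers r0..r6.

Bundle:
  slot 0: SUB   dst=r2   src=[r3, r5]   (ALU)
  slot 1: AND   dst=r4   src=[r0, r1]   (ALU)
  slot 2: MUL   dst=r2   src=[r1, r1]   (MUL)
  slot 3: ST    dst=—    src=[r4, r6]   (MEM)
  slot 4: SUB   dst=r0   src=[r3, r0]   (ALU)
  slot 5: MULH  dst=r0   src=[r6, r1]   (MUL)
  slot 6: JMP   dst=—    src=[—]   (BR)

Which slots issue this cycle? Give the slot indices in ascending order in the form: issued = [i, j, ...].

(0) want 1×ALU +2rd +1wr — yes → AL2|MU1|ME2|BR1|rd3|wr1
(1) want 1×ALU +2rd +1wr — yes → AL1|MU1|ME2|BR1|rd1|wr0
(2) want 1×MUL +1rd +1wr — WR_PORT → AL1|MU1|ME2|BR1|rd1|wr0
(3) want 1×MEM +2rd +0wr — RD_PORT → AL1|MU1|ME2|BR1|rd1|wr0
(4) want 1×ALU +2rd +1wr — RD_PORT → AL1|MU1|ME2|BR1|rd1|wr0
(5) want 1×MUL +2rd +1wr — RD_PORT → AL1|MU1|ME2|BR1|rd1|wr0
(6) want 1×BR +0rd +0wr — yes → AL1|MU1|ME2|BR0|rd1|wr0

issued = [0, 1, 6]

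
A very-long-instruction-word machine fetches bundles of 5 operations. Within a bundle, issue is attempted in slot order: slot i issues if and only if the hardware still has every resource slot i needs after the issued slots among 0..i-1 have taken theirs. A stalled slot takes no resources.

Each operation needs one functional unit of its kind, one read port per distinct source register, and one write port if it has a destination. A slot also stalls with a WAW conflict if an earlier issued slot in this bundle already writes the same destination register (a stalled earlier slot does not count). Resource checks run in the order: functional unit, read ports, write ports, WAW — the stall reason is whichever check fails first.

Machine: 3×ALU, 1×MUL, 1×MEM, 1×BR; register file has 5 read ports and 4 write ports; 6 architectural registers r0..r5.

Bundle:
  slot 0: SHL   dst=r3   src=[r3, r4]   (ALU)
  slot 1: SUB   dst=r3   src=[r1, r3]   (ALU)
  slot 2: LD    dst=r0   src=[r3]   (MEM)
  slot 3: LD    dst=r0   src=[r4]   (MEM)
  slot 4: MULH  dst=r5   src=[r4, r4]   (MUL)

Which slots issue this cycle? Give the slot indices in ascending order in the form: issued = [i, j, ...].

[0] ALU needs rd=2 wr=1: ok; after: ALU=2 MUL=1 MEM=1 BR=1, R=3, W=3
[1] ALU needs rd=2 wr=1: WAW; after: ALU=2 MUL=1 MEM=1 BR=1, R=3, W=3
[2] MEM needs rd=1 wr=1: ok; after: ALU=2 MUL=1 MEM=0 BR=1, R=2, W=2
[3] MEM needs rd=1 wr=1: FU; after: ALU=2 MUL=1 MEM=0 BR=1, R=2, W=2
[4] MUL needs rd=1 wr=1: ok; after: ALU=2 MUL=0 MEM=0 BR=1, R=1, W=1

issued = [0, 2, 4]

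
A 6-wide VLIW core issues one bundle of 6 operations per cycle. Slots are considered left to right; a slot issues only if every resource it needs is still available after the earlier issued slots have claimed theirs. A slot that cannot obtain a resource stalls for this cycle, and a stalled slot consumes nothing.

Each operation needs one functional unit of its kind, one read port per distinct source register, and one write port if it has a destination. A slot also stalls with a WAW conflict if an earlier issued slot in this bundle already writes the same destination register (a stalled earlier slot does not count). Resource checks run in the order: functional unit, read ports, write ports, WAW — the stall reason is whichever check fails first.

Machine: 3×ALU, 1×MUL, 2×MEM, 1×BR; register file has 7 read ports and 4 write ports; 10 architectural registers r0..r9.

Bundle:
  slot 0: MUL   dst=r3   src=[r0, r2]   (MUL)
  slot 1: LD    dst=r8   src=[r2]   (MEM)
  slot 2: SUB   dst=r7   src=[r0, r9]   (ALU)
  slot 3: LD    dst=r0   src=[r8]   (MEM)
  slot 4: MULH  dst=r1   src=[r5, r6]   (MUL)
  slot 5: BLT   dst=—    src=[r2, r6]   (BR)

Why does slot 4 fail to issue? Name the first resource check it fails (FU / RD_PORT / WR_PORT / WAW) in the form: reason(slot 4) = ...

reason(slot 4) = FU

(0) want 1×MUL +2rd +1wr — yes → AL3|MU0|ME2|BR1|rd5|wr3
(1) want 1×MEM +1rd +1wr — yes → AL3|MU0|ME1|BR1|rd4|wr2
(2) want 1×ALU +2rd +1wr — yes → AL2|MU0|ME1|BR1|rd2|wr1
(3) want 1×MEM +1rd +1wr — yes → AL2|MU0|ME0|BR1|rd1|wr0
(4) want 1×MUL +2rd +1wr — FU → AL2|MU0|ME0|BR1|rd1|wr0
(5) want 1×BR +2rd +0wr — RD_PORT → AL2|MU0|ME0|BR1|rd1|wr0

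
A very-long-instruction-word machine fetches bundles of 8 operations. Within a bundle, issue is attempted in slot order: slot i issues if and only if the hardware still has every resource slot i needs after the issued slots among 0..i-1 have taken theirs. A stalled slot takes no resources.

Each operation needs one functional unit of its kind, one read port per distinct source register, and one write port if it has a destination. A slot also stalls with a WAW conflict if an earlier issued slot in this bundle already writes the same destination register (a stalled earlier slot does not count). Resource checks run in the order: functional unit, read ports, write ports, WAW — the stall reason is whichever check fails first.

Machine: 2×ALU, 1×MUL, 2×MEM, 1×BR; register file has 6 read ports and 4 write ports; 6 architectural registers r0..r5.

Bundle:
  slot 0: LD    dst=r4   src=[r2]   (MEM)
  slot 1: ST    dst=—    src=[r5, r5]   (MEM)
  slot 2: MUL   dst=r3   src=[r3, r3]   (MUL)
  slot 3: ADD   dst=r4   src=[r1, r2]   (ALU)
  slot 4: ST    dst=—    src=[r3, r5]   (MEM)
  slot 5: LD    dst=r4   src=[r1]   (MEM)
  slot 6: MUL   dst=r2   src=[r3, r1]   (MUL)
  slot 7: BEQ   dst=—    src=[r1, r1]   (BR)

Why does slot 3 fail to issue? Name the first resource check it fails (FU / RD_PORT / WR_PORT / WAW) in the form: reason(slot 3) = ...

(0) want 1×MEM +1rd +1wr — yes → AL2|MU1|ME1|BR1|rd5|wr3
(1) want 1×MEM +1rd +0wr — yes → AL2|MU1|ME0|BR1|rd4|wr3
(2) want 1×MUL +1rd +1wr — yes → AL2|MU0|ME0|BR1|rd3|wr2
(3) want 1×ALU +2rd +1wr — WAW → AL2|MU0|ME0|BR1|rd3|wr2
(4) want 1×MEM +2rd +0wr — FU → AL2|MU0|ME0|BR1|rd3|wr2
(5) want 1×MEM +1rd +1wr — FU → AL2|MU0|ME0|BR1|rd3|wr2
(6) want 1×MUL +2rd +1wr — FU → AL2|MU0|ME0|BR1|rd3|wr2
(7) want 1×BR +1rd +0wr — yes → AL2|MU0|ME0|BR0|rd2|wr2

reason(slot 3) = WAW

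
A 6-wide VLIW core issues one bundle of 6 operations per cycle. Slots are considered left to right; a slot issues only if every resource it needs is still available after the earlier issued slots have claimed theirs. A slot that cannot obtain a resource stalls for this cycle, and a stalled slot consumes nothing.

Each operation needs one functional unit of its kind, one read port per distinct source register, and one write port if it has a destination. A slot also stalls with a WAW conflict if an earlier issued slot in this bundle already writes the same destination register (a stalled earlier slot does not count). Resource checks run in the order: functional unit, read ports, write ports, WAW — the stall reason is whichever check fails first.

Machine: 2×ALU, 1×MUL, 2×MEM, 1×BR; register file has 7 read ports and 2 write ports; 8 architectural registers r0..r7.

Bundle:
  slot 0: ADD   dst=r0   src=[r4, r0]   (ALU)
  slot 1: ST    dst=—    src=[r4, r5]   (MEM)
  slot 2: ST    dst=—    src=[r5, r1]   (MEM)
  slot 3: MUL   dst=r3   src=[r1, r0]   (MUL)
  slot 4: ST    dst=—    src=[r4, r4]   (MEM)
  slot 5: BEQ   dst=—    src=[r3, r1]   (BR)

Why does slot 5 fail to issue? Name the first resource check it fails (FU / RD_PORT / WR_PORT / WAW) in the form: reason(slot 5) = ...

(0) want 1×ALU +2rd +1wr — yes → AL1|MU1|ME2|BR1|rd5|wr1
(1) want 1×MEM +2rd +0wr — yes → AL1|MU1|ME1|BR1|rd3|wr1
(2) want 1×MEM +2rd +0wr — yes → AL1|MU1|ME0|BR1|rd1|wr1
(3) want 1×MUL +2rd +1wr — RD_PORT → AL1|MU1|ME0|BR1|rd1|wr1
(4) want 1×MEM +1rd +0wr — FU → AL1|MU1|ME0|BR1|rd1|wr1
(5) want 1×BR +2rd +0wr — RD_PORT → AL1|MU1|ME0|BR1|rd1|wr1

reason(slot 5) = RD_PORT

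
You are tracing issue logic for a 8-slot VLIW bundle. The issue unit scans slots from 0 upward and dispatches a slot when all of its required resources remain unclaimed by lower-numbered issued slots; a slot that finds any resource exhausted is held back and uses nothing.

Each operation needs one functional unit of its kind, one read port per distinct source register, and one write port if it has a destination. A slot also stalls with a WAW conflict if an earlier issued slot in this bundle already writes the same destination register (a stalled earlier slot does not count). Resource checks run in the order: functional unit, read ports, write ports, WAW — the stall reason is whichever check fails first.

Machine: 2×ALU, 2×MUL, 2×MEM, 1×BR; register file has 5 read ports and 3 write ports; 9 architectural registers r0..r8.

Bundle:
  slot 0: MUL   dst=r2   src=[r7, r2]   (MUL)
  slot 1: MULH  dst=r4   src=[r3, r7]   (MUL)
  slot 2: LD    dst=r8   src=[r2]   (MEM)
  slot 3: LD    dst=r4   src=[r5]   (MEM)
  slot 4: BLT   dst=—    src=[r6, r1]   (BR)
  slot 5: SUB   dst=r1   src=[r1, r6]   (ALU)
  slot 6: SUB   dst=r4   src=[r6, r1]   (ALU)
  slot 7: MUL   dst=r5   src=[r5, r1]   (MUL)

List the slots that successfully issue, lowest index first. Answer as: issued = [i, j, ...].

issued = [0, 1, 2]

  0. MUL→r2 ⇒ go  {2A/1Mu/2Ld/1B | 3r 2w}
  1. MUL→r4 ⇒ go  {2A/0Mu/2Ld/1B | 1r 1w}
  2. MEM→r8 ⇒ go  {2A/0Mu/1Ld/1B | 0r 0w}
  3. MEM→r4 ⇒ no(RD_PORT)  {2A/0Mu/1Ld/1B | 0r 0w}
  4. BR ⇒ no(RD_PORT)  {2A/0Mu/1Ld/1B | 0r 0w}
  5. ALU→r1 ⇒ no(RD_PORT)  {2A/0Mu/1Ld/1B | 0r 0w}
  6. ALU→r4 ⇒ no(RD_PORT)  {2A/0Mu/1Ld/1B | 0r 0w}
  7. MUL→r5 ⇒ no(FU)  {2A/0Mu/1Ld/1B | 0r 0w}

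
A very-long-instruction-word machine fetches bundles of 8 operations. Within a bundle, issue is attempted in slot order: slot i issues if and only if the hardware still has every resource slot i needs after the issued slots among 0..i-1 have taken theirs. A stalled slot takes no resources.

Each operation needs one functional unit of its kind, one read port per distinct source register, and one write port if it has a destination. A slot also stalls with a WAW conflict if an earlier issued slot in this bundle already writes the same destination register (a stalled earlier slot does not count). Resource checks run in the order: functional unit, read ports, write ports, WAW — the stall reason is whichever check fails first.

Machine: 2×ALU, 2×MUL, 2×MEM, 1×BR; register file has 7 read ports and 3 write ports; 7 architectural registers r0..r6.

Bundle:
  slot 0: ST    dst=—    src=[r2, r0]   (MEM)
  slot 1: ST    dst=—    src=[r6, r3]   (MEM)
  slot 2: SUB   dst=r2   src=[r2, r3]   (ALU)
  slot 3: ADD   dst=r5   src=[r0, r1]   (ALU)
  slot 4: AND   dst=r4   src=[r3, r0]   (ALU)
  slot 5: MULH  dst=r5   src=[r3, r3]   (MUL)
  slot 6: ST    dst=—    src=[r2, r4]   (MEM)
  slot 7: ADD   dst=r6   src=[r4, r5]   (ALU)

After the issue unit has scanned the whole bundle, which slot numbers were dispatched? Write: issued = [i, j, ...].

(0) want 1×MEM +2rd +0wr — yes → AL2|MU2|ME1|BR1|rd5|wr3
(1) want 1×MEM +2rd +0wr — yes → AL2|MU2|ME0|BR1|rd3|wr3
(2) want 1×ALU +2rd +1wr — yes → AL1|MU2|ME0|BR1|rd1|wr2
(3) want 1×ALU +2rd +1wr — RD_PORT → AL1|MU2|ME0|BR1|rd1|wr2
(4) want 1×ALU +2rd +1wr — RD_PORT → AL1|MU2|ME0|BR1|rd1|wr2
(5) want 1×MUL +1rd +1wr — yes → AL1|MU1|ME0|BR1|rd0|wr1
(6) want 1×MEM +2rd +0wr — FU → AL1|MU1|ME0|BR1|rd0|wr1
(7) want 1×ALU +2rd +1wr — RD_PORT → AL1|MU1|ME0|BR1|rd0|wr1

issued = [0, 1, 2, 5]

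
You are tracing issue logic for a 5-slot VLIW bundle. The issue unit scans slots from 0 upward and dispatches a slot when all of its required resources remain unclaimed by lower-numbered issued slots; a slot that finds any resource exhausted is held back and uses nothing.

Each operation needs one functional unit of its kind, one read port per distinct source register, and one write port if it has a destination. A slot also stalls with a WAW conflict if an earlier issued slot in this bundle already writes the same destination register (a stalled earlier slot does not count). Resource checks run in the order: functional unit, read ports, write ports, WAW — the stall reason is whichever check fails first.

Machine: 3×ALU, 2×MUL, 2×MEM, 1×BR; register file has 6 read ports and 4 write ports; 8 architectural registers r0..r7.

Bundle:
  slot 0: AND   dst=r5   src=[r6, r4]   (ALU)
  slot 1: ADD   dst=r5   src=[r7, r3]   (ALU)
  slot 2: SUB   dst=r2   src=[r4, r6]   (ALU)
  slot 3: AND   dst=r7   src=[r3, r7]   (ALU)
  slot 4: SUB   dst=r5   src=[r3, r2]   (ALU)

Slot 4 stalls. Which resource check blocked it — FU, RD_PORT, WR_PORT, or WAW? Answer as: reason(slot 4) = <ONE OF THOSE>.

reason(slot 4) = FU

  0. ALU→r5 ⇒ go  {2A/2Mu/2Ld/1B | 4r 3w}
  1. ALU→r5 ⇒ no(WAW)  {2A/2Mu/2Ld/1B | 4r 3w}
  2. ALU→r2 ⇒ go  {1A/2Mu/2Ld/1B | 2r 2w}
  3. ALU→r7 ⇒ go  {0A/2Mu/2Ld/1B | 0r 1w}
  4. ALU→r5 ⇒ no(FU)  {0A/2Mu/2Ld/1B | 0r 1w}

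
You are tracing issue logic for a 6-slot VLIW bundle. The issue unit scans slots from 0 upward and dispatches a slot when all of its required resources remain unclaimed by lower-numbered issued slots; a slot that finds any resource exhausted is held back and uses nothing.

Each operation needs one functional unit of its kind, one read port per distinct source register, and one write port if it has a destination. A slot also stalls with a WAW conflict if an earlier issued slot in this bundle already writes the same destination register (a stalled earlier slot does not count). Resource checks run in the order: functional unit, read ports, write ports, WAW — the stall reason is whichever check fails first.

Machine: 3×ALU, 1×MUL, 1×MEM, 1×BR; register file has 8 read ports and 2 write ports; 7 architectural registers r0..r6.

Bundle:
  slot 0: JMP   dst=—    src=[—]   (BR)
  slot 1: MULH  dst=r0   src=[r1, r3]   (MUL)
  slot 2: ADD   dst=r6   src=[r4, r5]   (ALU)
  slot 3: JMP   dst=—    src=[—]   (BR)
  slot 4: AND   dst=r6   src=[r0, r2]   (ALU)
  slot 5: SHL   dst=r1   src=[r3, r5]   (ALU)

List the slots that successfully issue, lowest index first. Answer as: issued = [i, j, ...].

#0 BR src=- dispatched  <A:3 Mu:1 Ld:1 B:0 rd:8 wr:2>
#1 MUL src=r1,r3 dispatched  <A:3 Mu:0 Ld:1 B:0 rd:6 wr:1>
#2 ALU src=r4,r5 dispatched  <A:2 Mu:0 Ld:1 B:0 rd:4 wr:0>
#3 BR src=- held:FU  <A:2 Mu:0 Ld:1 B:0 rd:4 wr:0>
#4 ALU src=r0,r2 held:WR_PORT  <A:2 Mu:0 Ld:1 B:0 rd:4 wr:0>
#5 ALU src=r3,r5 held:WR_PORT  <A:2 Mu:0 Ld:1 B:0 rd:4 wr:0>

issued = [0, 1, 2]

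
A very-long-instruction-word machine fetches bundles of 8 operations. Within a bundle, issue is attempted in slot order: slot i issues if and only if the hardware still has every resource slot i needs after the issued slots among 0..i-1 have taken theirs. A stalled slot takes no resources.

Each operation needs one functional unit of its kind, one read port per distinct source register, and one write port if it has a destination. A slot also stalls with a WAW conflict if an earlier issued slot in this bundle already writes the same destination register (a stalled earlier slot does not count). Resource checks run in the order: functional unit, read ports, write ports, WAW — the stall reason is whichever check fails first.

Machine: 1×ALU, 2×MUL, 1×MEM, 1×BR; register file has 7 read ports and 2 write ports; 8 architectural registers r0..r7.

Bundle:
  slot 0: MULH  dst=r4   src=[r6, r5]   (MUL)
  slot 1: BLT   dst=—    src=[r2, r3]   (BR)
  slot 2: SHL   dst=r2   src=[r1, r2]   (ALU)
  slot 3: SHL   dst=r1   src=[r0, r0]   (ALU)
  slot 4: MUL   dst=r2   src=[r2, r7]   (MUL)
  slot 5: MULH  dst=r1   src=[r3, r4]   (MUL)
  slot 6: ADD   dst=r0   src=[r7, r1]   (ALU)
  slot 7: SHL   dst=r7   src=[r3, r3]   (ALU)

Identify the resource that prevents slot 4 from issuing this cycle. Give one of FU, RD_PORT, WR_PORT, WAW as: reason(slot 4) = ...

(0) want 1×MUL +2rd +1wr — yes → AL1|MU1|ME1|BR1|rd5|wr1
(1) want 1×BR +2rd +0wr — yes → AL1|MU1|ME1|BR0|rd3|wr1
(2) want 1×ALU +2rd +1wr — yes → AL0|MU1|ME1|BR0|rd1|wr0
(3) want 1×ALU +1rd +1wr — FU → AL0|MU1|ME1|BR0|rd1|wr0
(4) want 1×MUL +2rd +1wr — RD_PORT → AL0|MU1|ME1|BR0|rd1|wr0
(5) want 1×MUL +2rd +1wr — RD_PORT → AL0|MU1|ME1|BR0|rd1|wr0
(6) want 1×ALU +2rd +1wr — FU → AL0|MU1|ME1|BR0|rd1|wr0
(7) want 1×ALU +1rd +1wr — FU → AL0|MU1|ME1|BR0|rd1|wr0

reason(slot 4) = RD_PORT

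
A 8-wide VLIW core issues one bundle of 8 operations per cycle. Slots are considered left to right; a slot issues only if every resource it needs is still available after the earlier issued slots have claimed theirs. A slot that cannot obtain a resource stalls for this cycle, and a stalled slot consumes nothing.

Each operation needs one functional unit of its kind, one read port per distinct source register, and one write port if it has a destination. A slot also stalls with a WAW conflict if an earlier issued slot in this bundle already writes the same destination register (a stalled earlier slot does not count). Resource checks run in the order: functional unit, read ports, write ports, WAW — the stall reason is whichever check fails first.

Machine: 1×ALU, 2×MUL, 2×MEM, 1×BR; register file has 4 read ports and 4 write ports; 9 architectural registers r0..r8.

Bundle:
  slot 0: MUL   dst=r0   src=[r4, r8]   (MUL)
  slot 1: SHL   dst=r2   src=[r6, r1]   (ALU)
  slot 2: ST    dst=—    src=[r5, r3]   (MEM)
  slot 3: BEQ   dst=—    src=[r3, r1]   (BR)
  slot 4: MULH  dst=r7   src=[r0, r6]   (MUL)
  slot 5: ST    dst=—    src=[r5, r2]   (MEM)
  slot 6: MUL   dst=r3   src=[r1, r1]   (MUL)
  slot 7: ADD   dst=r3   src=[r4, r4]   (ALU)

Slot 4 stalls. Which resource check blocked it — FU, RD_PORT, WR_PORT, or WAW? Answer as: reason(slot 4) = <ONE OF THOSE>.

#0 MUL src=r4,r8 dispatched  <A:1 Mu:1 Ld:2 B:1 rd:2 wr:3>
#1 ALU src=r6,r1 dispatched  <A:0 Mu:1 Ld:2 B:1 rd:0 wr:2>
#2 MEM src=r5,r3 held:RD_PORT  <A:0 Mu:1 Ld:2 B:1 rd:0 wr:2>
#3 BR src=r3,r1 held:RD_PORT  <A:0 Mu:1 Ld:2 B:1 rd:0 wr:2>
#4 MUL src=r0,r6 held:RD_PORT  <A:0 Mu:1 Ld:2 B:1 rd:0 wr:2>
#5 MEM src=r5,r2 held:RD_PORT  <A:0 Mu:1 Ld:2 B:1 rd:0 wr:2>
#6 MUL src=r1,r1 held:RD_PORT  <A:0 Mu:1 Ld:2 B:1 rd:0 wr:2>
#7 ALU src=r4,r4 held:FU  <A:0 Mu:1 Ld:2 B:1 rd:0 wr:2>

reason(slot 4) = RD_PORT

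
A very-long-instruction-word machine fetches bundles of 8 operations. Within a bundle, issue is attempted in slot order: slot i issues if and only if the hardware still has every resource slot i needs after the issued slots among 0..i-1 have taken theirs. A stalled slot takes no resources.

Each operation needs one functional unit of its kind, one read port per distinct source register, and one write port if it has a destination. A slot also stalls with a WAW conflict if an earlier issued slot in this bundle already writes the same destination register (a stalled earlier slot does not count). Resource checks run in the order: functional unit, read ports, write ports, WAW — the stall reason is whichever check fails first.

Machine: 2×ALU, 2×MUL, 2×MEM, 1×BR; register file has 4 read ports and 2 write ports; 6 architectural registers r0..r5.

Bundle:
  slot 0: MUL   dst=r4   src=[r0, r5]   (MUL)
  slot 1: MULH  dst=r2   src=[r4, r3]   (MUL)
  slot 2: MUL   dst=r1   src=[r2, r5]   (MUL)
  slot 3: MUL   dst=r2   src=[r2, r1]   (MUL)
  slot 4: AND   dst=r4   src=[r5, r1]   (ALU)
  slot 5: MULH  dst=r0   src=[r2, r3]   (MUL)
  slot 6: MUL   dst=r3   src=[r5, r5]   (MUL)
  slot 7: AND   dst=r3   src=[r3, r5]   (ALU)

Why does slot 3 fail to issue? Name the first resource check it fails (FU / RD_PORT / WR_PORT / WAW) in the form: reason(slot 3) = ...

(0) want 1×MUL +2rd +1wr — yes → AL2|MU1|ME2|BR1|rd2|wr1
(1) want 1×MUL +2rd +1wr — yes → AL2|MU0|ME2|BR1|rd0|wr0
(2) want 1×MUL +2rd +1wr — FU → AL2|MU0|ME2|BR1|rd0|wr0
(3) want 1×MUL +2rd +1wr — FU → AL2|MU0|ME2|BR1|rd0|wr0
(4) want 1×ALU +2rd +1wr — RD_PORT → AL2|MU0|ME2|BR1|rd0|wr0
(5) want 1×MUL +2rd +1wr — FU → AL2|MU0|ME2|BR1|rd0|wr0
(6) want 1×MUL +1rd +1wr — FU → AL2|MU0|ME2|BR1|rd0|wr0
(7) want 1×ALU +2rd +1wr — RD_PORT → AL2|MU0|ME2|BR1|rd0|wr0

reason(slot 3) = FU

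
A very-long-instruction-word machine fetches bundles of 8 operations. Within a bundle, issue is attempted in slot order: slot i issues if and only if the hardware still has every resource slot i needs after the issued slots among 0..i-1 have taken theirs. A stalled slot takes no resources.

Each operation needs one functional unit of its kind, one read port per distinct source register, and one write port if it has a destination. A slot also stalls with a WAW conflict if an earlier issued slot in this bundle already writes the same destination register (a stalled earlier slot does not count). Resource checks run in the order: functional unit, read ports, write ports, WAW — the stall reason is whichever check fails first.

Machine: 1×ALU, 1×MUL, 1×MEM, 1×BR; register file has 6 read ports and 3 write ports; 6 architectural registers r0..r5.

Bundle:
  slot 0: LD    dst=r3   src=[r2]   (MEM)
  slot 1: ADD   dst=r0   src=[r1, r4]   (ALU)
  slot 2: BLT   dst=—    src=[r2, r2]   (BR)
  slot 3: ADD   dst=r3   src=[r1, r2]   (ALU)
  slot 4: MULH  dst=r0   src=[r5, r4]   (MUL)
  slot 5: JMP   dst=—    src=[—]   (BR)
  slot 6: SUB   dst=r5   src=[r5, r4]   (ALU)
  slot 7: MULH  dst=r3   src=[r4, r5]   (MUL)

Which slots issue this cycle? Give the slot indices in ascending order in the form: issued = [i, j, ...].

[0] MEM needs rd=1 wr=1: ok; after: ALU=1 MUL=1 MEM=0 BR=1, R=5, W=2
[1] ALU needs rd=2 wr=1: ok; after: ALU=0 MUL=1 MEM=0 BR=1, R=3, W=1
[2] BR needs rd=1 wr=0: ok; after: ALU=0 MUL=1 MEM=0 BR=0, R=2, W=1
[3] ALU needs rd=2 wr=1: FU; after: ALU=0 MUL=1 MEM=0 BR=0, R=2, W=1
[4] MUL needs rd=2 wr=1: WAW; after: ALU=0 MUL=1 MEM=0 BR=0, R=2, W=1
[5] BR needs rd=0 wr=0: FU; after: ALU=0 MUL=1 MEM=0 BR=0, R=2, W=1
[6] ALU needs rd=2 wr=1: FU; after: ALU=0 MUL=1 MEM=0 BR=0, R=2, W=1
[7] MUL needs rd=2 wr=1: WAW; after: ALU=0 MUL=1 MEM=0 BR=0, R=2, W=1

issued = [0, 1, 2]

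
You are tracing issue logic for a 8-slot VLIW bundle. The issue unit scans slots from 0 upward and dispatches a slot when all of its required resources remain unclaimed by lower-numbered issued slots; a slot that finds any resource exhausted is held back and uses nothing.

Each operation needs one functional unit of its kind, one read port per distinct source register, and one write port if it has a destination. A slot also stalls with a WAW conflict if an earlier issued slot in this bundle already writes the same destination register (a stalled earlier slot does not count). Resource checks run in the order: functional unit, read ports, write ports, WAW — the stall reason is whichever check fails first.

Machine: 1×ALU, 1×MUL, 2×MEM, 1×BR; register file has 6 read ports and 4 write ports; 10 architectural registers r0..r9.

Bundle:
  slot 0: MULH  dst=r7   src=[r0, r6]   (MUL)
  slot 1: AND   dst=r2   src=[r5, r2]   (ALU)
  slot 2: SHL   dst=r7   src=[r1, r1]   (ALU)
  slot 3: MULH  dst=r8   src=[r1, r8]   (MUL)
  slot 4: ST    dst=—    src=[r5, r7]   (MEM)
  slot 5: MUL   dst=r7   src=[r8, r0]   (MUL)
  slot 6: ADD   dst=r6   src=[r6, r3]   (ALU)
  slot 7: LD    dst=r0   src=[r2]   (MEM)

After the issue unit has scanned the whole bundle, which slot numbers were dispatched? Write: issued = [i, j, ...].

issued = [0, 1, 4]

  0. MUL→r7 ⇒ go  {1A/0Mu/2Ld/1B | 4r 3w}
  1. ALU→r2 ⇒ go  {0A/0Mu/2Ld/1B | 2r 2w}
  2. ALU→r7 ⇒ no(FU)  {0A/0Mu/2Ld/1B | 2r 2w}
  3. MUL→r8 ⇒ no(FU)  {0A/0Mu/2Ld/1B | 2r 2w}
  4. MEM ⇒ go  {0A/0Mu/1Ld/1B | 0r 2w}
  5. MUL→r7 ⇒ no(FU)  {0A/0Mu/1Ld/1B | 0r 2w}
  6. ALU→r6 ⇒ no(FU)  {0A/0Mu/1Ld/1B | 0r 2w}
  7. MEM→r0 ⇒ no(RD_PORT)  {0A/0Mu/1Ld/1B | 0r 2w}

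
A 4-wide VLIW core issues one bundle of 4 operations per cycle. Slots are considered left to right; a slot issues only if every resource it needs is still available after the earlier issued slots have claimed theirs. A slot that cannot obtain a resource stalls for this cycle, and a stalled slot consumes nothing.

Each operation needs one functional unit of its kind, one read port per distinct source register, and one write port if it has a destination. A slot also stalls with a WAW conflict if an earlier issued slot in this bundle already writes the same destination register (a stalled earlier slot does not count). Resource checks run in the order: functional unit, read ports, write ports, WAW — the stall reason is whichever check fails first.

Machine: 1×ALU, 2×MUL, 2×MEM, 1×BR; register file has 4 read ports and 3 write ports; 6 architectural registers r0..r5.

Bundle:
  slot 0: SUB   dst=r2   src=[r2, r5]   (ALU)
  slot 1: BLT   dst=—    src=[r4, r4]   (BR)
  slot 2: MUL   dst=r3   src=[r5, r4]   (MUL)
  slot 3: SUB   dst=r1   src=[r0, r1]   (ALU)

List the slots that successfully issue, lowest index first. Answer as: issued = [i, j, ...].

issued = [0, 1]

#0 ALU src=r2,r5 dispatched  <A:0 Mu:2 Ld:2 B:1 rd:2 wr:2>
#1 BR src=r4,r4 dispatched  <A:0 Mu:2 Ld:2 B:0 rd:1 wr:2>
#2 MUL src=r5,r4 held:RD_PORT  <A:0 Mu:2 Ld:2 B:0 rd:1 wr:2>
#3 ALU src=r0,r1 held:FU  <A:0 Mu:2 Ld:2 B:0 rd:1 wr:2>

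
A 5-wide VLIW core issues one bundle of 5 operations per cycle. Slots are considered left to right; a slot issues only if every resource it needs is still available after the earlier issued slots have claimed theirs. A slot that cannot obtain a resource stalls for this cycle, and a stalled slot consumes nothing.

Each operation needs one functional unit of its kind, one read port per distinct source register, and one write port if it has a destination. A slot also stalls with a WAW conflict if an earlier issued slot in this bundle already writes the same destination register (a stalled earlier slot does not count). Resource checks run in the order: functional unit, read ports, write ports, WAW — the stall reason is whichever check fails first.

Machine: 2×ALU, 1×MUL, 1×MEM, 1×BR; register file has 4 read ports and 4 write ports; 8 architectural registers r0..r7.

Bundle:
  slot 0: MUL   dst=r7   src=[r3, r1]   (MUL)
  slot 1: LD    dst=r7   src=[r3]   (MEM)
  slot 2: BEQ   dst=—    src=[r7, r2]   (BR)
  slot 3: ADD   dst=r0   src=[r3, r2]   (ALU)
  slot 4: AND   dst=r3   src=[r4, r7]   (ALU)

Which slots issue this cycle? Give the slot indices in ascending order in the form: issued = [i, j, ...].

(0) want 1×MUL +2rd +1wr — yes → AL2|MU0|ME1|BR1|rd2|wr3
(1) want 1×MEM +1rd +1wr — WAW → AL2|MU0|ME1|BR1|rd2|wr3
(2) want 1×BR +2rd +0wr — yes → AL2|MU0|ME1|BR0|rd0|wr3
(3) want 1×ALU +2rd +1wr — RD_PORT → AL2|MU0|ME1|BR0|rd0|wr3
(4) want 1×ALU +2rd +1wr — RD_PORT → AL2|MU0|ME1|BR0|rd0|wr3

issued = [0, 2]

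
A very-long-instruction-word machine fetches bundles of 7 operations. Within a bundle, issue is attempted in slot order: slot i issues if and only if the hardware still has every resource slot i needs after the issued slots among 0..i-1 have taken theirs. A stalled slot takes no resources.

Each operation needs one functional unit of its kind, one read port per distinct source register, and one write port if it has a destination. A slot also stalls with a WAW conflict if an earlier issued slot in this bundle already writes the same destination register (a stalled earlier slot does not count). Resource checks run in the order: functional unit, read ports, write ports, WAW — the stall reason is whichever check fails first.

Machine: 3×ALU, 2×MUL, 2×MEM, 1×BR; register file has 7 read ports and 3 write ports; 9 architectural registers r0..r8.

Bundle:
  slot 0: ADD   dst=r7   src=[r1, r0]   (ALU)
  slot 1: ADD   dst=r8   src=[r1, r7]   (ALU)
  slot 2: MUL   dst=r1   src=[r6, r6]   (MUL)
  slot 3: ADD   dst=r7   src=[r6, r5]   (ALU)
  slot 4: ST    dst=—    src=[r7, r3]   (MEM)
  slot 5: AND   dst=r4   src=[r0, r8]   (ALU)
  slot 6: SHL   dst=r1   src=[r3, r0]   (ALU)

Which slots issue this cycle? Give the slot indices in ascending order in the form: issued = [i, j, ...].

(0) want 1×ALU +2rd +1wr — yes → AL2|MU2|ME2|BR1|rd5|wr2
(1) want 1×ALU +2rd +1wr — yes → AL1|MU2|ME2|BR1|rd3|wr1
(2) want 1×MUL +1rd +1wr — yes → AL1|MU1|ME2|BR1|rd2|wr0
(3) want 1×ALU +2rd +1wr — WR_PORT → AL1|MU1|ME2|BR1|rd2|wr0
(4) want 1×MEM +2rd +0wr — yes → AL1|MU1|ME1|BR1|rd0|wr0
(5) want 1×ALU +2rd +1wr — RD_PORT → AL1|MU1|ME1|BR1|rd0|wr0
(6) want 1×ALU +2rd +1wr — RD_PORT → AL1|MU1|ME1|BR1|rd0|wr0

issued = [0, 1, 2, 4]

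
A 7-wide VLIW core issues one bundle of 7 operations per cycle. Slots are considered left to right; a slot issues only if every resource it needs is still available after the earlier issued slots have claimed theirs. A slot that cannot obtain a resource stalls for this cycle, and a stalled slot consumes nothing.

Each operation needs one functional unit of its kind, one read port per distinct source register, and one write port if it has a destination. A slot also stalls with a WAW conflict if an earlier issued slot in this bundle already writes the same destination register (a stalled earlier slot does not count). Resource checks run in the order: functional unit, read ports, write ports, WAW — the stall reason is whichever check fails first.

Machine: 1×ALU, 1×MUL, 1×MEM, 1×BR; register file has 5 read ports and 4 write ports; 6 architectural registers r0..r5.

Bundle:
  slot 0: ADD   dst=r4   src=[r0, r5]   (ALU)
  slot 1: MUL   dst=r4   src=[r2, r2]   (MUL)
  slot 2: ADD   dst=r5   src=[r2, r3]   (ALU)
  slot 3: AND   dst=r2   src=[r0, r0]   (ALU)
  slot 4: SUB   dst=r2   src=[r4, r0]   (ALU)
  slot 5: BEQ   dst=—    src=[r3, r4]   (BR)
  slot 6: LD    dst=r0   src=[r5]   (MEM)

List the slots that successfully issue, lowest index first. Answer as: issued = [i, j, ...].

issued = [0, 5, 6]

[0] ALU needs rd=2 wr=1: ok; after: ALU=0 MUL=1 MEM=1 BR=1, R=3, W=3
[1] MUL needs rd=1 wr=1: WAW; after: ALU=0 MUL=1 MEM=1 BR=1, R=3, W=3
[2] ALU needs rd=2 wr=1: FU; after: ALU=0 MUL=1 MEM=1 BR=1, R=3, W=3
[3] ALU needs rd=1 wr=1: FU; after: ALU=0 MUL=1 MEM=1 BR=1, R=3, W=3
[4] ALU needs rd=2 wr=1: FU; after: ALU=0 MUL=1 MEM=1 BR=1, R=3, W=3
[5] BR needs rd=2 wr=0: ok; after: ALU=0 MUL=1 MEM=1 BR=0, R=1, W=3
[6] MEM needs rd=1 wr=1: ok; after: ALU=0 MUL=1 MEM=0 BR=0, R=0, W=2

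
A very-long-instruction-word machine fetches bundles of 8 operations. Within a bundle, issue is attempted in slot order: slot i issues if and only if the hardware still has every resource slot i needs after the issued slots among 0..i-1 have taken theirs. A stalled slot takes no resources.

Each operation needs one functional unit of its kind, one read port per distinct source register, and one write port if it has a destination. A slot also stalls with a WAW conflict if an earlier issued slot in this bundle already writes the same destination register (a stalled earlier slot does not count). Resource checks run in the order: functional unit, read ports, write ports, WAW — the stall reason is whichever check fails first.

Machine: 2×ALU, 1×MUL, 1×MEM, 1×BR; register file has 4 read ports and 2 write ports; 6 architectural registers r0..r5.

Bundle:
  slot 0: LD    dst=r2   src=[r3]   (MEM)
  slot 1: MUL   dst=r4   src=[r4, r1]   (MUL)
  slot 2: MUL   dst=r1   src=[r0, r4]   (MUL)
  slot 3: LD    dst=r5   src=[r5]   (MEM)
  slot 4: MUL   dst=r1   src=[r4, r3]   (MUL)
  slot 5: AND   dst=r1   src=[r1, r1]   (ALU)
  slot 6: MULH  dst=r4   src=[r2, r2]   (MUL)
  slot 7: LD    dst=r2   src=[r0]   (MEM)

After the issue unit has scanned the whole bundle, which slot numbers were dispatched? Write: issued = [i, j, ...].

issued = [0, 1]

#0 MEM src=r3 dispatched  <A:2 Mu:1 Ld:0 B:1 rd:3 wr:1>
#1 MUL src=r4,r1 dispatched  <A:2 Mu:0 Ld:0 B:1 rd:1 wr:0>
#2 MUL src=r0,r4 held:FU  <A:2 Mu:0 Ld:0 B:1 rd:1 wr:0>
#3 MEM src=r5 held:FU  <A:2 Mu:0 Ld:0 B:1 rd:1 wr:0>
#4 MUL src=r4,r3 held:FU  <A:2 Mu:0 Ld:0 B:1 rd:1 wr:0>
#5 ALU src=r1,r1 held:WR_PORT  <A:2 Mu:0 Ld:0 B:1 rd:1 wr:0>
#6 MUL src=r2,r2 held:FU  <A:2 Mu:0 Ld:0 B:1 rd:1 wr:0>
#7 MEM src=r0 held:FU  <A:2 Mu:0 Ld:0 B:1 rd:1 wr:0>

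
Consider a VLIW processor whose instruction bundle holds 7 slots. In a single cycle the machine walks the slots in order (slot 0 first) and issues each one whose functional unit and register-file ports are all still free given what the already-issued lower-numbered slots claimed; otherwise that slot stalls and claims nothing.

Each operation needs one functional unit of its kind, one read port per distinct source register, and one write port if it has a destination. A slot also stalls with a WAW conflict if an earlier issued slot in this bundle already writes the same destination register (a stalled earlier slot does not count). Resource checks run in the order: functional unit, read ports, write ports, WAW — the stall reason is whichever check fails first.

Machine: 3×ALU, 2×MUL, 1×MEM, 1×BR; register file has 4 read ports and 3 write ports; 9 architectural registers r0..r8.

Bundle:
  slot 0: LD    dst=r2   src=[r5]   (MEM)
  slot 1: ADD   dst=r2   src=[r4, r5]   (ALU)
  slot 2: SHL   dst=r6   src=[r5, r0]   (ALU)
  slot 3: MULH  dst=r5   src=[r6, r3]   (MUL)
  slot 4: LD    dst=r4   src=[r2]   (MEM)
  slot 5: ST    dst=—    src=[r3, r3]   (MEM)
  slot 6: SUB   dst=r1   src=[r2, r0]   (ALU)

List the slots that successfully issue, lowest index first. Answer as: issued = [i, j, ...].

issued = [0, 2]

#0 MEM src=r5 dispatched  <A:3 Mu:2 Ld:0 B:1 rd:3 wr:2>
#1 ALU src=r4,r5 held:WAW  <A:3 Mu:2 Ld:0 B:1 rd:3 wr:2>
#2 ALU src=r5,r0 dispatched  <A:2 Mu:2 Ld:0 B:1 rd:1 wr:1>
#3 MUL src=r6,r3 held:RD_PORT  <A:2 Mu:2 Ld:0 B:1 rd:1 wr:1>
#4 MEM src=r2 held:FU  <A:2 Mu:2 Ld:0 B:1 rd:1 wr:1>
#5 MEM src=r3,r3 held:FU  <A:2 Mu:2 Ld:0 B:1 rd:1 wr:1>
#6 ALU src=r2,r0 held:RD_PORT  <A:2 Mu:2 Ld:0 B:1 rd:1 wr:1>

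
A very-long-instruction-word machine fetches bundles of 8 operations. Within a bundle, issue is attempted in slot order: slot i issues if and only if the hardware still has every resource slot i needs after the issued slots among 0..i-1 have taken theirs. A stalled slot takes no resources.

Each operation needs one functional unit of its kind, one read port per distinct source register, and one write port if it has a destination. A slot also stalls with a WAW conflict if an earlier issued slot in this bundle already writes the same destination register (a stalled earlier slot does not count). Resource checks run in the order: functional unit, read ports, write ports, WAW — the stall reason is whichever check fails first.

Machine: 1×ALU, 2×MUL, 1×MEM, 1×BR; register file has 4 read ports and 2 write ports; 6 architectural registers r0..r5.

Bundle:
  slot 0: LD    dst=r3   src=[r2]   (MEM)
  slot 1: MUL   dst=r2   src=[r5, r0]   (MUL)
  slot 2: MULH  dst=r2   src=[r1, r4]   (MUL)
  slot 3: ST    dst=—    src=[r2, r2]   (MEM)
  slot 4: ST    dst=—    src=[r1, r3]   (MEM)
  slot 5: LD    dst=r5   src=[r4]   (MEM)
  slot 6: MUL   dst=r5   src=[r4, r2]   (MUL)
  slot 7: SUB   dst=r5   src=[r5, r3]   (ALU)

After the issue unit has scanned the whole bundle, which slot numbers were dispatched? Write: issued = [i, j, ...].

slot 0 (MEM): ISSUE — free A1,Mu2,Ld0,B1 rp3 wp1
slot 1 (MUL): ISSUE — free A1,Mu1,Ld0,B1 rp1 wp0
slot 2 (MUL): stall RD_PORT — free A1,Mu1,Ld0,B1 rp1 wp0
slot 3 (MEM): stall FU — free A1,Mu1,Ld0,B1 rp1 wp0
slot 4 (MEM): stall FU — free A1,Mu1,Ld0,B1 rp1 wp0
slot 5 (MEM): stall FU — free A1,Mu1,Ld0,B1 rp1 wp0
slot 6 (MUL): stall RD_PORT — free A1,Mu1,Ld0,B1 rp1 wp0
slot 7 (ALU): stall RD_PORT — free A1,Mu1,Ld0,B1 rp1 wp0

issued = [0, 1]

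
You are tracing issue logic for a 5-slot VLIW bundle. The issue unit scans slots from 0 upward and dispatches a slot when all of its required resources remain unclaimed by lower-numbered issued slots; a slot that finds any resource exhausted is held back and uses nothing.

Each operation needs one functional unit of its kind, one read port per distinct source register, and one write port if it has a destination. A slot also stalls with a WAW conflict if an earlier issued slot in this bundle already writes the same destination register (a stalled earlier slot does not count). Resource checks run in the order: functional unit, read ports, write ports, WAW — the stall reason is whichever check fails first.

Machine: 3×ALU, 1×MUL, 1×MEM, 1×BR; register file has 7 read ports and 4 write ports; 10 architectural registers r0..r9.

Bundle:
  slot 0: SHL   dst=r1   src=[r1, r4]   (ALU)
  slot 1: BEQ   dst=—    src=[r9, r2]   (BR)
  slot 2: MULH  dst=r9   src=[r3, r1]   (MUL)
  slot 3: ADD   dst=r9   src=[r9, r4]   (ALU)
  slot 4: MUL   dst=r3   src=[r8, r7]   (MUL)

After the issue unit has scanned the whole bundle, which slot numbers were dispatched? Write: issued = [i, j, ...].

(0) want 1×ALU +2rd +1wr — yes → AL2|MU1|ME1|BR1|rd5|wr3
(1) want 1×BR +2rd +0wr — yes → AL2|MU1|ME1|BR0|rd3|wr3
(2) want 1×MUL +2rd +1wr — yes → AL2|MU0|ME1|BR0|rd1|wr2
(3) want 1×ALU +2rd +1wr — RD_PORT → AL2|MU0|ME1|BR0|rd1|wr2
(4) want 1×MUL +2rd +1wr — FU → AL2|MU0|ME1|BR0|rd1|wr2

issued = [0, 1, 2]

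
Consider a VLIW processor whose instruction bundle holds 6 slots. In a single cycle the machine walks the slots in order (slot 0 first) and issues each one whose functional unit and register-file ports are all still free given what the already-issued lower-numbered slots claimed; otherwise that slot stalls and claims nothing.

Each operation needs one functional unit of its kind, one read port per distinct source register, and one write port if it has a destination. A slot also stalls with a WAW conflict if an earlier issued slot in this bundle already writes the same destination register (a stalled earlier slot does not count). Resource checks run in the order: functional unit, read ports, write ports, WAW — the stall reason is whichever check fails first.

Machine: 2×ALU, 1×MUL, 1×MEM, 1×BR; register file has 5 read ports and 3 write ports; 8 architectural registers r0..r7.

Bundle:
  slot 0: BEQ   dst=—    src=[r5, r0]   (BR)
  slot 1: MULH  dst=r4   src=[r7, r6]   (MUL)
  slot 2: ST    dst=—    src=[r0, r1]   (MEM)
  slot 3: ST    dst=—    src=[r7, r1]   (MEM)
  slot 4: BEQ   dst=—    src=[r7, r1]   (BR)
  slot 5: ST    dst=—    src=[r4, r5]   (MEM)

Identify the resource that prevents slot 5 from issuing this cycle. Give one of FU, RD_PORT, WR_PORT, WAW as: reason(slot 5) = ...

reason(slot 5) = RD_PORT

slot 0 (BR): ISSUE — free A2,Mu1,Ld1,B0 rp3 wp3
slot 1 (MUL): ISSUE — free A2,Mu0,Ld1,B0 rp1 wp2
slot 2 (MEM): stall RD_PORT — free A2,Mu0,Ld1,B0 rp1 wp2
slot 3 (MEM): stall RD_PORT — free A2,Mu0,Ld1,B0 rp1 wp2
slot 4 (BR): stall FU — free A2,Mu0,Ld1,B0 rp1 wp2
slot 5 (MEM): stall RD_PORT — free A2,Mu0,Ld1,B0 rp1 wp2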